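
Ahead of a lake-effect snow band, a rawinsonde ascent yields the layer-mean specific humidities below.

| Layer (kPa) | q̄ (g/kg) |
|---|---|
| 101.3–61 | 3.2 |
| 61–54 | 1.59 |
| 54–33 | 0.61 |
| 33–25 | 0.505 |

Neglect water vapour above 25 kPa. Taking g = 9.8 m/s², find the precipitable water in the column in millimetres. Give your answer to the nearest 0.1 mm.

Precipitable water is the column-integrated vapour mass per unit area: PW = (1/g) Σ q̄ Δp, with q in kg/kg and Δp in Pa (1 kg/m² of water = 1 mm).
Layer 101.3–61 kPa: Δp = 403 hPa = 40300 Pa, q̄ = 0.0032 kg/kg → 0.0032 × 40300 / 9.8 = 13.16 mm
Layer 61–54 kPa: Δp = 70 hPa = 7000 Pa, q̄ = 0.00159 kg/kg → 0.00159 × 7000 / 9.8 = 1.14 mm
Layer 54–33 kPa: Δp = 210 hPa = 21000 Pa, q̄ = 0.00061 kg/kg → 0.00061 × 21000 / 9.8 = 1.31 mm
Layer 33–25 kPa: Δp = 80 hPa = 8000 Pa, q̄ = 0.000505 kg/kg → 0.000505 × 8000 / 9.8 = 0.41 mm
PW = 13.16 + 1.14 + 1.31 + 0.41 = 16.02 ≈ 16.0 mm.

PW ≈ 16.0 mm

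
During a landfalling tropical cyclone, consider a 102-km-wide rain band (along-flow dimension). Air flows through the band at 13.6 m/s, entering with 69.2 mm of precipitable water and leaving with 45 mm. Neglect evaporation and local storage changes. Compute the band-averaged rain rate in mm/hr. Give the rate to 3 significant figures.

R ≈ 11.6 mm/hr

Column moisture flux per unit crosswind length is F = V × PW.
Inflow: F_in = 13.6 × 69.2 = 941.12 mm·m/s
Outflow: F_out = 13.6 × 45 = 612 mm·m/s
Steady-state rate R = (F_in − F_out)/L = (941.12 − 612) / 102000 m = 3.227e-03 mm/s.
R = 3.227e-03 × 3600 = 11.6 mm/hr.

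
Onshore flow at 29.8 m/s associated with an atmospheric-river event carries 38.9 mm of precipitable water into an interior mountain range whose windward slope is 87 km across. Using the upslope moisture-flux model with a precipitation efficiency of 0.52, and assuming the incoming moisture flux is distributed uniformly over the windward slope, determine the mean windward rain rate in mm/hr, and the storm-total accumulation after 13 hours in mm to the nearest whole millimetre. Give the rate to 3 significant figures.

Incoming column moisture flux per unit ridge length: F = V × PW = 29.8 × 38.9 = 1159.22 mm·m/s.
Spread over the 87 km slope with efficiency ε = 0.52: R = ε·F/W = 0.52 × 1159.22 / 87000 m = 6.929e-03 mm/s.
R = 6.929e-03 × 3600 = 24.9 mm/hr.
Over 13 h: total = 24.9 × 13 = 323.7 ≈ 324 mm.

R ≈ 24.9 mm/hr; total ≈ 324 mm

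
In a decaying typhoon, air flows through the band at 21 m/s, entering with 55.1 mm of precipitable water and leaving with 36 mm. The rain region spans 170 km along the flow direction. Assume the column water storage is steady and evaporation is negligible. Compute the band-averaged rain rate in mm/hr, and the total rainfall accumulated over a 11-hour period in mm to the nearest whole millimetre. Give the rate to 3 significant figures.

Column moisture flux per unit crosswind length is F = V × PW.
Inflow: F_in = 21 × 55.1 = 1157.1 mm·m/s
Outflow: F_out = 21 × 36 = 756 mm·m/s
Steady-state rate R = (F_in − F_out)/L = (1157.1 − 756) / 170000 m = 2.359e-03 mm/s.
R = 2.359e-03 × 3600 = 8.49 mm/hr.
Over 11 h: total = 8.49 × 11 = 93.39 ≈ 93 mm.

R ≈ 8.49 mm/hr; total ≈ 93 mm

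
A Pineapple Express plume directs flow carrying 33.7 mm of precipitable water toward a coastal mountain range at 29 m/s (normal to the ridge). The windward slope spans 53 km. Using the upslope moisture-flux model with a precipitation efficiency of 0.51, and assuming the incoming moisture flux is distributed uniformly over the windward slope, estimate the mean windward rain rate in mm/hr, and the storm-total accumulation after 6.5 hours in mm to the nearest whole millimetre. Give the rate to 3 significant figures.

Incoming column moisture flux per unit ridge length: F = V × PW = 29 × 33.7 = 977.3 mm·m/s.
Spread over the 53 km slope with efficiency ε = 0.51: R = ε·F/W = 0.51 × 977.3 / 53000 m = 9.404e-03 mm/s.
R = 9.404e-03 × 3600 = 33.9 mm/hr.
Over 6.5 h: total = 33.9 × 6.5 = 220.35 ≈ 220 mm.

R ≈ 33.9 mm/hr; total ≈ 220 mm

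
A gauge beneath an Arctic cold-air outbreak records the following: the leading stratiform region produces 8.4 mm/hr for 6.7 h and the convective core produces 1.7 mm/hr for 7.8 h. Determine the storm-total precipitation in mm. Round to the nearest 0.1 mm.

total ≈ 69.5 mm

Total = Σ Rᵢ Δtᵢ = 8.4 × 6.7 + 1.7 × 7.8
      = 56.28 + 13.26 = 69.5 mm.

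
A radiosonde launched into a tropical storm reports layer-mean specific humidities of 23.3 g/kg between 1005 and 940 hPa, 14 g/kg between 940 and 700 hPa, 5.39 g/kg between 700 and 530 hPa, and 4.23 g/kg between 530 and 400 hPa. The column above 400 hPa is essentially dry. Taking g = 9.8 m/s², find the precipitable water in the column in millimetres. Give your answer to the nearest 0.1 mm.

PW ≈ 64.7 mm

Precipitable water is the column-integrated vapour mass per unit area: PW = (1/g) Σ q̄ Δp, with q in kg/kg and Δp in Pa (1 kg/m² of water = 1 mm).
Layer 1005–940 hPa: Δp = 65 hPa = 6500 Pa, q̄ = 0.0233 kg/kg → 0.0233 × 6500 / 9.8 = 15.45 mm
Layer 940–700 hPa: Δp = 240 hPa = 24000 Pa, q̄ = 0.014 kg/kg → 0.014 × 24000 / 9.8 = 34.29 mm
Layer 700–530 hPa: Δp = 170 hPa = 17000 Pa, q̄ = 0.00539 kg/kg → 0.00539 × 17000 / 9.8 = 9.35 mm
Layer 530–400 hPa: Δp = 130 hPa = 13000 Pa, q̄ = 0.00423 kg/kg → 0.00423 × 13000 / 9.8 = 5.61 mm
PW = 15.45 + 34.29 + 9.35 + 5.61 = 64.70 ≈ 64.7 mm.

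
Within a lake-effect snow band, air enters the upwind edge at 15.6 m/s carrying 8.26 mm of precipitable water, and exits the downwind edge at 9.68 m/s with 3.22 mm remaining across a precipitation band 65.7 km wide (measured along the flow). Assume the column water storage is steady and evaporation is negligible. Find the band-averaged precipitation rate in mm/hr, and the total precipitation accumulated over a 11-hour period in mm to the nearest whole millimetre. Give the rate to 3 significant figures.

R ≈ 5.35 mm/hr; total ≈ 59 mm

Column moisture flux per unit crosswind length is F = V × PW.
Inflow: F_in = 15.6 × 8.26 = 128.856 mm·m/s
Outflow: F_out = 9.68 × 3.22 = 31.1696 mm·m/s
Steady-state rate R = (F_in − F_out)/L = (128.856 − 31.1696) / 65700 m = 1.487e-03 mm/s.
R = 1.487e-03 × 3600 = 5.35 mm/hr.
Over 11 h: total = 5.35 × 11 = 58.85 ≈ 59 mm.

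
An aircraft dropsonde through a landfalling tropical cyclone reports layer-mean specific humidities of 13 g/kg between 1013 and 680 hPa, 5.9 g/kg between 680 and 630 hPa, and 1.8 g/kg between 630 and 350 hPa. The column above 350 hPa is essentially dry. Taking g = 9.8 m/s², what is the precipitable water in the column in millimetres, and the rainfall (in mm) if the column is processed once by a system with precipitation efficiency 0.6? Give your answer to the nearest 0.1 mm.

PW ≈ 52.3 mm; rainfall ≈ 31.4 mm

Precipitable water is the column-integrated vapour mass per unit area: PW = (1/g) Σ q̄ Δp, with q in kg/kg and Δp in Pa (1 kg/m² of water = 1 mm).
Layer 1013–680 hPa: Δp = 333 hPa = 33300 Pa, q̄ = 0.013 kg/kg → 0.013 × 33300 / 9.8 = 44.17 mm
Layer 680–630 hPa: Δp = 50 hPa = 5000 Pa, q̄ = 0.0059 kg/kg → 0.0059 × 5000 / 9.8 = 3.01 mm
Layer 630–350 hPa: Δp = 280 hPa = 28000 Pa, q̄ = 0.0018 kg/kg → 0.0018 × 28000 / 9.8 = 5.14 mm
PW = 44.17 + 3.01 + 5.14 = 52.32 ≈ 52.3 mm.
Rainfall = ε × PW = 0.6 × 52.3 = 31.4 mm.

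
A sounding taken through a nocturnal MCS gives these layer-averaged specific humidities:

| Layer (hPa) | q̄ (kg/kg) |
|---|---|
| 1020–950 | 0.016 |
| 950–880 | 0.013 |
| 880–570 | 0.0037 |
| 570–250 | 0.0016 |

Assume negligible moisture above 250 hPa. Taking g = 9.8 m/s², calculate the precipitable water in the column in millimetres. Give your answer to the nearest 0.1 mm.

Precipitable water is the column-integrated vapour mass per unit area: PW = (1/g) Σ q̄ Δp, with q in kg/kg and Δp in Pa (1 kg/m² of water = 1 mm).
Layer 1020–950 hPa: Δp = 70 hPa = 7000 Pa, q̄ = 0.016 kg/kg → 0.016 × 7000 / 9.8 = 11.43 mm
Layer 950–880 hPa: Δp = 70 hPa = 7000 Pa, q̄ = 0.013 kg/kg → 0.013 × 7000 / 9.8 = 9.29 mm
Layer 880–570 hPa: Δp = 310 hPa = 31000 Pa, q̄ = 0.0037 kg/kg → 0.0037 × 31000 / 9.8 = 11.70 mm
Layer 570–250 hPa: Δp = 320 hPa = 32000 Pa, q̄ = 0.0016 kg/kg → 0.0016 × 32000 / 9.8 = 5.22 mm
PW = 11.43 + 9.29 + 11.70 + 5.22 = 37.64 ≈ 37.6 mm.

PW ≈ 37.6 mm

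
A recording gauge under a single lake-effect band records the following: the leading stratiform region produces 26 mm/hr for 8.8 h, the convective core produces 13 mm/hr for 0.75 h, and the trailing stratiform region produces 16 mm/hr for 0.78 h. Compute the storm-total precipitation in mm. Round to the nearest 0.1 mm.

total ≈ 251.0 mm

Total = Σ Rᵢ Δtᵢ = 26 × 8.8 + 13 × 0.75 + 16 × 0.78
      = 228.8 + 9.75 + 12.48 = 251.0 mm.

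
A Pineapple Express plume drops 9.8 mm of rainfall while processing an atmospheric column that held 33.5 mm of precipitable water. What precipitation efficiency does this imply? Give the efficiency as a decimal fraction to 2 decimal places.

ε ≈ 0.29

ε = rainfall / PW = 9.8 / 33.5 = 0.29.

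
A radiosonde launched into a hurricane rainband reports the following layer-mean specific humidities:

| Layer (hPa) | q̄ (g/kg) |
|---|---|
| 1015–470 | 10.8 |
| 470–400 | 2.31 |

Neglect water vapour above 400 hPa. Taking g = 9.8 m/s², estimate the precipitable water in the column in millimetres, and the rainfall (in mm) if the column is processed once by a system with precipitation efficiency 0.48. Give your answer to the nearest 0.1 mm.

PW ≈ 61.7 mm; rainfall ≈ 29.6 mm

Precipitable water is the column-integrated vapour mass per unit area: PW = (1/g) Σ q̄ Δp, with q in kg/kg and Δp in Pa (1 kg/m² of water = 1 mm).
Layer 1015–470 hPa: Δp = 545 hPa = 54500 Pa, q̄ = 0.0108 kg/kg → 0.0108 × 54500 / 9.8 = 60.06 mm
Layer 470–400 hPa: Δp = 70 hPa = 7000 Pa, q̄ = 0.00231 kg/kg → 0.00231 × 7000 / 9.8 = 1.65 mm
PW = 60.06 + 1.65 = 61.71 ≈ 61.7 mm.
Rainfall = ε × PW = 0.48 × 61.7 = 29.6 mm.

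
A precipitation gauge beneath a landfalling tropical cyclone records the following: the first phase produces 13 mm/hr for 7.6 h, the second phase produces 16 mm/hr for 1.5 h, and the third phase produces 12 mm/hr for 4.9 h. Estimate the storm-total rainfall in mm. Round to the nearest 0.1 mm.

total ≈ 181.6 mm

Total = Σ Rᵢ Δtᵢ = 13 × 7.6 + 16 × 1.5 + 12 × 4.9
      = 98.8 + 24 + 58.8 = 181.6 mm.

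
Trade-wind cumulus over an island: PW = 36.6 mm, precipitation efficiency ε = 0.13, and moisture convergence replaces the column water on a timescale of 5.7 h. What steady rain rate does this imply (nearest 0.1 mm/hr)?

R ≈ 0.8 mm/hr

Each overturning extracts ε × PW = 0.13 × 36.6 = 4.758 mm.
Rate = ε·PW / τ = 4.758 / 5.7 h = 0.8 mm/hr.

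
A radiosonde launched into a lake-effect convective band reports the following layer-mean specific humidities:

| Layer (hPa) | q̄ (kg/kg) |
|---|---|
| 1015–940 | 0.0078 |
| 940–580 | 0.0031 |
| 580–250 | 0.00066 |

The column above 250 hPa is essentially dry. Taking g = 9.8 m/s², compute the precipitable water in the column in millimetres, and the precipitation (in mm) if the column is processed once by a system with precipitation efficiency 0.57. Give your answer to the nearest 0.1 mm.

Precipitable water is the column-integrated vapour mass per unit area: PW = (1/g) Σ q̄ Δp, with q in kg/kg and Δp in Pa (1 kg/m² of water = 1 mm).
Layer 1015–940 hPa: Δp = 75 hPa = 7500 Pa, q̄ = 0.0078 kg/kg → 0.0078 × 7500 / 9.8 = 5.97 mm
Layer 940–580 hPa: Δp = 360 hPa = 36000 Pa, q̄ = 0.0031 kg/kg → 0.0031 × 36000 / 9.8 = 11.39 mm
Layer 580–250 hPa: Δp = 330 hPa = 33000 Pa, q̄ = 0.00066 kg/kg → 0.00066 × 33000 / 9.8 = 2.22 mm
PW = 5.97 + 11.39 + 2.22 = 19.58 ≈ 19.6 mm.
Precipitation = ε × PW = 0.57 × 19.6 = 11.2 mm.

PW ≈ 19.6 mm; precipitation ≈ 11.2 mm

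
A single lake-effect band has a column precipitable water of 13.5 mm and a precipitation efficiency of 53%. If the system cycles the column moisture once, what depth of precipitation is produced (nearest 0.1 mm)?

precipitation ≈ 7.2 mm

Precipitation = ε × PW = 0.53 × 13.5 = 7.2 mm.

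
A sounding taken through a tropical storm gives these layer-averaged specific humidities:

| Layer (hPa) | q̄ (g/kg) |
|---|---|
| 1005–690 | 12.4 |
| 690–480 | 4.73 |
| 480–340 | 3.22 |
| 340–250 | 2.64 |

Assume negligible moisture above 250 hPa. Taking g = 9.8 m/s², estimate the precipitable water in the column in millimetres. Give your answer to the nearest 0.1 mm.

Precipitable water is the column-integrated vapour mass per unit area: PW = (1/g) Σ q̄ Δp, with q in kg/kg and Δp in Pa (1 kg/m² of water = 1 mm).
Layer 1005–690 hPa: Δp = 315 hPa = 31500 Pa, q̄ = 0.0124 kg/kg → 0.0124 × 31500 / 9.8 = 39.86 mm
Layer 690–480 hPa: Δp = 210 hPa = 21000 Pa, q̄ = 0.00473 kg/kg → 0.00473 × 21000 / 9.8 = 10.14 mm
Layer 480–340 hPa: Δp = 140 hPa = 14000 Pa, q̄ = 0.00322 kg/kg → 0.00322 × 14000 / 9.8 = 4.60 mm
Layer 340–250 hPa: Δp = 90 hPa = 9000 Pa, q̄ = 0.00264 kg/kg → 0.00264 × 9000 / 9.8 = 2.42 mm
PW = 39.86 + 10.14 + 4.60 + 2.42 = 57.02 ≈ 57.0 mm.

PW ≈ 57.0 mm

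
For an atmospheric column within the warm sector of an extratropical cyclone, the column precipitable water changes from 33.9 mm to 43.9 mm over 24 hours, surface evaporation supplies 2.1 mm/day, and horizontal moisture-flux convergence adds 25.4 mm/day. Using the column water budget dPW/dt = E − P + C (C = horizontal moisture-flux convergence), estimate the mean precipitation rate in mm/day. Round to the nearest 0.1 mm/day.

P ≈ 17.5 mm/day

dPW/dt = (43.9 − 33.9) mm / (24/24 day) = +10.000 mm/day.
P = E + C − dPW/dt = 2.1 + (25.4) − (+10.000) = 17.5 mm/day.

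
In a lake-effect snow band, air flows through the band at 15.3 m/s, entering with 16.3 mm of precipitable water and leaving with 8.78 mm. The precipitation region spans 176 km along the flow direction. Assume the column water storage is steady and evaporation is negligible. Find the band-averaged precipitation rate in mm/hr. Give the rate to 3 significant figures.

R ≈ 2.35 mm/hr

Column moisture flux per unit crosswind length is F = V × PW.
Inflow: F_in = 15.3 × 16.3 = 249.39 mm·m/s
Outflow: F_out = 15.3 × 8.78 = 134.334 mm·m/s
Steady-state rate R = (F_in − F_out)/L = (249.39 − 134.334) / 176000 m = 6.537e-04 mm/s.
R = 6.537e-04 × 3600 = 2.35 mm/hr.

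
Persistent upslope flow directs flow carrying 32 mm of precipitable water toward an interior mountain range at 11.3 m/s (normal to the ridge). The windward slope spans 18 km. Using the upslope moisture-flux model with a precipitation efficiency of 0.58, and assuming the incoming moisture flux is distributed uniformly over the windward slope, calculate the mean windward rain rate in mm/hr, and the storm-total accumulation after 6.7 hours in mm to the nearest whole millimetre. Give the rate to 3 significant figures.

Incoming column moisture flux per unit ridge length: F = V × PW = 11.3 × 32 = 361.6 mm·m/s.
Spread over the 18 km slope with efficiency ε = 0.58: R = ε·F/W = 0.58 × 361.6 / 18000 m = 1.165e-02 mm/s.
R = 1.165e-02 × 3600 = 41.9 mm/hr.
Over 6.7 h: total = 41.9 × 6.7 = 280.73 ≈ 281 mm.

R ≈ 41.9 mm/hr; total ≈ 281 mm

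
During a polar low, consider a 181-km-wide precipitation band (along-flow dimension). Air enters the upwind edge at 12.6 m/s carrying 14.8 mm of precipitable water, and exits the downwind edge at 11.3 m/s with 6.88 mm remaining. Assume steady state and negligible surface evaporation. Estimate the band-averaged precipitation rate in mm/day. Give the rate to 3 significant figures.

Column moisture flux per unit crosswind length is F = V × PW.
Inflow: F_in = 12.6 × 14.8 = 186.48 mm·m/s
Outflow: F_out = 11.3 × 6.88 = 77.744 mm·m/s
Steady-state rate R = (F_in − F_out)/L = (186.48 − 77.744) / 181000 m = 6.008e-04 mm/s.
R = 6.008e-04 × 3600 × 24 = 51.9 mm/day.

R ≈ 51.9 mm/day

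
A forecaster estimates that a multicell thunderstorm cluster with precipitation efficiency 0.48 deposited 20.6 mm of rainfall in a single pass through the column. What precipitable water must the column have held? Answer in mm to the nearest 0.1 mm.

PW ≈ 42.9 mm

PW = rainfall / ε = 20.6 / 0.48 = 42.9 mm.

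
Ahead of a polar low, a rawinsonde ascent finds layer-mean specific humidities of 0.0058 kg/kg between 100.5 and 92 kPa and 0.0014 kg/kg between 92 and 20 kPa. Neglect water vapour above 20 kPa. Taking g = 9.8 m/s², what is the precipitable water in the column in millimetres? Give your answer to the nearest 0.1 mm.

PW ≈ 15.3 mm

Precipitable water is the column-integrated vapour mass per unit area: PW = (1/g) Σ q̄ Δp, with q in kg/kg and Δp in Pa (1 kg/m² of water = 1 mm).
Layer 100.5–92 kPa: Δp = 85 hPa = 8500 Pa, q̄ = 0.0058 kg/kg → 0.0058 × 8500 / 9.8 = 5.03 mm
Layer 92–20 kPa: Δp = 720 hPa = 72000 Pa, q̄ = 0.0014 kg/kg → 0.0014 × 72000 / 9.8 = 10.29 mm
PW = 5.03 + 10.29 = 15.32 ≈ 15.3 mm.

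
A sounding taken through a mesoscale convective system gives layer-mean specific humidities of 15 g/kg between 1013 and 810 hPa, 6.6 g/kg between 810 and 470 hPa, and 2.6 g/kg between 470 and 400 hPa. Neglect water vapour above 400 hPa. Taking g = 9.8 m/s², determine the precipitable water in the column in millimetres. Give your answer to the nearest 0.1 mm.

Precipitable water is the column-integrated vapour mass per unit area: PW = (1/g) Σ q̄ Δp, with q in kg/kg and Δp in Pa (1 kg/m² of water = 1 mm).
Layer 1013–810 hPa: Δp = 203 hPa = 20300 Pa, q̄ = 0.015 kg/kg → 0.015 × 20300 / 9.8 = 31.07 mm
Layer 810–470 hPa: Δp = 340 hPa = 34000 Pa, q̄ = 0.0066 kg/kg → 0.0066 × 34000 / 9.8 = 22.90 mm
Layer 470–400 hPa: Δp = 70 hPa = 7000 Pa, q̄ = 0.0026 kg/kg → 0.0026 × 7000 / 9.8 = 1.86 mm
PW = 31.07 + 22.90 + 1.86 = 55.83 ≈ 55.8 mm.

PW ≈ 55.8 mm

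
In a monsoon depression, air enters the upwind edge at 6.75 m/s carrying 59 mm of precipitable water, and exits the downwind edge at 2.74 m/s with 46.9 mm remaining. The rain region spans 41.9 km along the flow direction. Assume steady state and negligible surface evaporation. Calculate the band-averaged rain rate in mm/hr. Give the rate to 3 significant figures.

R ≈ 23.2 mm/hr

Column moisture flux per unit crosswind length is F = V × PW.
Inflow: F_in = 6.75 × 59 = 398.25 mm·m/s
Outflow: F_out = 2.74 × 46.9 = 128.506 mm·m/s
Steady-state rate R = (F_in − F_out)/L = (398.25 − 128.506) / 41900 m = 6.438e-03 mm/s.
R = 6.438e-03 × 3600 = 23.2 mm/hr.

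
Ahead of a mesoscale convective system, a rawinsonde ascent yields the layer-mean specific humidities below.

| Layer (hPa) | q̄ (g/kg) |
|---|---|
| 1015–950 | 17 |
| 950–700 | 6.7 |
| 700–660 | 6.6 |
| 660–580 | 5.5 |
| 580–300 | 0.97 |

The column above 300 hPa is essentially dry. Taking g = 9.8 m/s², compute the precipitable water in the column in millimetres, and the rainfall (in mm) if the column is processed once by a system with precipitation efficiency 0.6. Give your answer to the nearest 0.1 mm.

PW ≈ 38.3 mm; rainfall ≈ 23.0 mm

Precipitable water is the column-integrated vapour mass per unit area: PW = (1/g) Σ q̄ Δp, with q in kg/kg and Δp in Pa (1 kg/m² of water = 1 mm).
Layer 1015–950 hPa: Δp = 65 hPa = 6500 Pa, q̄ = 0.017 kg/kg → 0.017 × 6500 / 9.8 = 11.28 mm
Layer 950–700 hPa: Δp = 250 hPa = 25000 Pa, q̄ = 0.0067 kg/kg → 0.0067 × 25000 / 9.8 = 17.09 mm
Layer 700–660 hPa: Δp = 40 hPa = 4000 Pa, q̄ = 0.0066 kg/kg → 0.0066 × 4000 / 9.8 = 2.69 mm
Layer 660–580 hPa: Δp = 80 hPa = 8000 Pa, q̄ = 0.0055 kg/kg → 0.0055 × 8000 / 9.8 = 4.49 mm
Layer 580–300 hPa: Δp = 280 hPa = 28000 Pa, q̄ = 0.00097 kg/kg → 0.00097 × 28000 / 9.8 = 2.77 mm
PW = 11.28 + 17.09 + 2.69 + 4.49 + 2.77 = 38.32 ≈ 38.3 mm.
Rainfall = ε × PW = 0.6 × 38.3 = 23.0 mm.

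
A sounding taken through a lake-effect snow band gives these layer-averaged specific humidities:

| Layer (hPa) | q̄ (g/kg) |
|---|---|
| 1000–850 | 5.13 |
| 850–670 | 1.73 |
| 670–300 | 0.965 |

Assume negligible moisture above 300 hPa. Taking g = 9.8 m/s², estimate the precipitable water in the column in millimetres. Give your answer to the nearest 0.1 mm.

Precipitable water is the column-integrated vapour mass per unit area: PW = (1/g) Σ q̄ Δp, with q in kg/kg and Δp in Pa (1 kg/m² of water = 1 mm).
Layer 1000–850 hPa: Δp = 150 hPa = 15000 Pa, q̄ = 0.00513 kg/kg → 0.00513 × 15000 / 9.8 = 7.85 mm
Layer 850–670 hPa: Δp = 180 hPa = 18000 Pa, q̄ = 0.00173 kg/kg → 0.00173 × 18000 / 9.8 = 3.18 mm
Layer 670–300 hPa: Δp = 370 hPa = 37000 Pa, q̄ = 0.000965 kg/kg → 0.000965 × 37000 / 9.8 = 3.64 mm
PW = 7.85 + 3.18 + 3.64 = 14.67 ≈ 14.7 mm.

PW ≈ 14.7 mm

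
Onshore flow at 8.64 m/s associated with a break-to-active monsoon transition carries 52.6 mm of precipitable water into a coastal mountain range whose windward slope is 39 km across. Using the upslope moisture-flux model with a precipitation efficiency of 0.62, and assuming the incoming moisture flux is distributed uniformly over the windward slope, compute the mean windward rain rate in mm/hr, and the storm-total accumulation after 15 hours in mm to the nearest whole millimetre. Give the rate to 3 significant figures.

Incoming column moisture flux per unit ridge length: F = V × PW = 8.64 × 52.6 = 454.464 mm·m/s.
Spread over the 39 km slope with efficiency ε = 0.62: R = ε·F/W = 0.62 × 454.464 / 39000 m = 7.225e-03 mm/s.
R = 7.225e-03 × 3600 = 26.0 mm/hr.
Over 15 h: total = 26.0 × 15 = 390 mm.

R ≈ 26.0 mm/hr; total ≈ 390 mm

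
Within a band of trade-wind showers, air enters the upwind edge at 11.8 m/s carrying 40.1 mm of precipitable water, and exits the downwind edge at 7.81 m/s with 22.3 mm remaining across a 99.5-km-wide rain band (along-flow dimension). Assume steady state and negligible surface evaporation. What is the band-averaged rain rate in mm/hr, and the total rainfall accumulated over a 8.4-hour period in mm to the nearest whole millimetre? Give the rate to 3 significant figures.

R ≈ 10.8 mm/hr; total ≈ 91 mm

Column moisture flux per unit crosswind length is F = V × PW.
Inflow: F_in = 11.8 × 40.1 = 473.18 mm·m/s
Outflow: F_out = 7.81 × 22.3 = 174.163 mm·m/s
Steady-state rate R = (F_in − F_out)/L = (473.18 − 174.163) / 99500 m = 3.005e-03 mm/s.
R = 3.005e-03 × 3600 = 10.8 mm/hr.
Over 8.4 h: total = 10.8 × 8.4 = 90.72 ≈ 91 mm.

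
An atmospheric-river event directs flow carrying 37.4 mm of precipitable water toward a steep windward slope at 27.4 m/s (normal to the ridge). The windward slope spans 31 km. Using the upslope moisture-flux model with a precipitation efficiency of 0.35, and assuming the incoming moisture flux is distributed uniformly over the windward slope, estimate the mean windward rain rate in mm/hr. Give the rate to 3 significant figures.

R ≈ 41.7 mm/hr

Incoming column moisture flux per unit ridge length: F = V × PW = 27.4 × 37.4 = 1024.76 mm·m/s.
Spread over the 31 km slope with efficiency ε = 0.35: R = ε·F/W = 0.35 × 1024.76 / 31000 m = 1.157e-02 mm/s.
R = 1.157e-02 × 3600 = 41.7 mm/hr.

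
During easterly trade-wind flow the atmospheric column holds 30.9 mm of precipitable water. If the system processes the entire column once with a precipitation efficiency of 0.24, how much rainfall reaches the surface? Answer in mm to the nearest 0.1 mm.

rainfall ≈ 7.4 mm

Rainfall = ε × PW = 0.24 × 30.9 = 7.4 mm.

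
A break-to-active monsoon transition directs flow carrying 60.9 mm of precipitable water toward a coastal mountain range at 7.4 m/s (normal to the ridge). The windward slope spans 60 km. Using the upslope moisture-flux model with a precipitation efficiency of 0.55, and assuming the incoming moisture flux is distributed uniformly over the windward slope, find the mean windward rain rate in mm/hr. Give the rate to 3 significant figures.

Incoming column moisture flux per unit ridge length: F = V × PW = 7.4 × 60.9 = 450.66 mm·m/s.
Spread over the 60 km slope with efficiency ε = 0.55: R = ε·F/W = 0.55 × 450.66 / 60000 m = 4.131e-03 mm/s.
R = 4.131e-03 × 3600 = 14.9 mm/hr.

R ≈ 14.9 mm/hr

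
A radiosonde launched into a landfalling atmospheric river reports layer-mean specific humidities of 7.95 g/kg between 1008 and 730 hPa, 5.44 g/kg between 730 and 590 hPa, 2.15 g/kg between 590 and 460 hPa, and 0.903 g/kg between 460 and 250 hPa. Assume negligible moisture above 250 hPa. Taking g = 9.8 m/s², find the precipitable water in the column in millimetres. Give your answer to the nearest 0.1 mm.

Precipitable water is the column-integrated vapour mass per unit area: PW = (1/g) Σ q̄ Δp, with q in kg/kg and Δp in Pa (1 kg/m² of water = 1 mm).
Layer 1008–730 hPa: Δp = 278 hPa = 27800 Pa, q̄ = 0.00795 kg/kg → 0.00795 × 27800 / 9.8 = 22.55 mm
Layer 730–590 hPa: Δp = 140 hPa = 14000 Pa, q̄ = 0.00544 kg/kg → 0.00544 × 14000 / 9.8 = 7.77 mm
Layer 590–460 hPa: Δp = 130 hPa = 13000 Pa, q̄ = 0.00215 kg/kg → 0.00215 × 13000 / 9.8 = 2.85 mm
Layer 460–250 hPa: Δp = 210 hPa = 21000 Pa, q̄ = 0.000903 kg/kg → 0.000903 × 21000 / 9.8 = 1.94 mm
PW = 22.55 + 7.77 + 2.85 + 1.94 = 35.11 ≈ 35.1 mm.

PW ≈ 35.1 mm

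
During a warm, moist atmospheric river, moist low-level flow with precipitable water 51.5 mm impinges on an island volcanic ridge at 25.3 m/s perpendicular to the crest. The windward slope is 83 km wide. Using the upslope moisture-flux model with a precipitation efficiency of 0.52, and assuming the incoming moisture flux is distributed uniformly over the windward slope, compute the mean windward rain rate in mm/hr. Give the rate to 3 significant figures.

R ≈ 29.4 mm/hr

Incoming column moisture flux per unit ridge length: F = V × PW = 25.3 × 51.5 = 1302.95 mm·m/s.
Spread over the 83 km slope with efficiency ε = 0.52: R = ε·F/W = 0.52 × 1302.95 / 83000 m = 8.163e-03 mm/s.
R = 8.163e-03 × 3600 = 29.4 mm/hr.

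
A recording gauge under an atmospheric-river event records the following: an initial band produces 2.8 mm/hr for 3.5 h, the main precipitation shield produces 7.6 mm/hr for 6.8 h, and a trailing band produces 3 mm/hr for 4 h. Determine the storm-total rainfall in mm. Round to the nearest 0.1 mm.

total ≈ 73.5 mm

Total = Σ Rᵢ Δtᵢ = 2.8 × 3.5 + 7.6 × 6.8 + 3 × 4
      = 9.8 + 51.68 + 12 = 73.5 mm.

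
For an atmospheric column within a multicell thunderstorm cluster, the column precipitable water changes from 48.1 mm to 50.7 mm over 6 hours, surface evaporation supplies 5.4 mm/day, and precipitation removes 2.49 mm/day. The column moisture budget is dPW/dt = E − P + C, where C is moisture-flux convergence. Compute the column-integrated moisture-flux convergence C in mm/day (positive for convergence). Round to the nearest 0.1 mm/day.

C ≈ 7.5 mm/day

dPW/dt = (50.7 − 48.1) mm / (6/24 day) = +10.400 mm/day.
C = dPW/dt − E + P = (+10.400) − 5.4 + 2.49 = 7.5 mm/day.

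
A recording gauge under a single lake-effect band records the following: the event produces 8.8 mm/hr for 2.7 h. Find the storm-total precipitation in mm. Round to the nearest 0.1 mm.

Total = Σ Rᵢ Δtᵢ = 8.8 × 2.7
      = 23.76 = 23.8 mm.

total ≈ 23.8 mm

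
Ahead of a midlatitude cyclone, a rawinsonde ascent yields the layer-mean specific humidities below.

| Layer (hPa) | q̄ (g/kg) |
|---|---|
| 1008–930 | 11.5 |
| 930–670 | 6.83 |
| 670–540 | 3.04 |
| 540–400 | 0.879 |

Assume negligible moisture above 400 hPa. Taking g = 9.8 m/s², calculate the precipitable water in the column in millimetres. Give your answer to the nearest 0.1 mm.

Precipitable water is the column-integrated vapour mass per unit area: PW = (1/g) Σ q̄ Δp, with q in kg/kg and Δp in Pa (1 kg/m² of water = 1 mm).
Layer 1008–930 hPa: Δp = 78 hPa = 7800 Pa, q̄ = 0.0115 kg/kg → 0.0115 × 7800 / 9.8 = 9.15 mm
Layer 930–670 hPa: Δp = 260 hPa = 26000 Pa, q̄ = 0.00683 kg/kg → 0.00683 × 26000 / 9.8 = 18.12 mm
Layer 670–540 hPa: Δp = 130 hPa = 13000 Pa, q̄ = 0.00304 kg/kg → 0.00304 × 13000 / 9.8 = 4.03 mm
Layer 540–400 hPa: Δp = 140 hPa = 14000 Pa, q̄ = 0.000879 kg/kg → 0.000879 × 14000 / 9.8 = 1.26 mm
PW = 9.15 + 18.12 + 4.03 + 1.26 = 32.56 ≈ 32.6 mm.

PW ≈ 32.6 mm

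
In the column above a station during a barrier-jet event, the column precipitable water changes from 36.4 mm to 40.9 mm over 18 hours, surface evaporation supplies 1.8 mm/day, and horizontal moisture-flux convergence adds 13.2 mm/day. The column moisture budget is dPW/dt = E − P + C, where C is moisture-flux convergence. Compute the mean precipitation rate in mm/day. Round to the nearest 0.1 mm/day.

dPW/dt = (40.9 − 36.4) mm / (18/24 day) = +6.000 mm/day.
P = E + C − dPW/dt = 1.8 + (13.2) − (+6.000) = 9.0 mm/day.

P ≈ 9.0 mm/day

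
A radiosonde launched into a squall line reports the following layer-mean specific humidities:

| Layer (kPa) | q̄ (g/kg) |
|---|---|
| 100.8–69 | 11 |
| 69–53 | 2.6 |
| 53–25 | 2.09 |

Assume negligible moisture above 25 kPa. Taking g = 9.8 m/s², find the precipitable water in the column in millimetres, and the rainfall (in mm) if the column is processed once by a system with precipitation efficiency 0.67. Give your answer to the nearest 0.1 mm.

Precipitable water is the column-integrated vapour mass per unit area: PW = (1/g) Σ q̄ Δp, with q in kg/kg and Δp in Pa (1 kg/m² of water = 1 mm).
Layer 100.8–69 kPa: Δp = 318 hPa = 31800 Pa, q̄ = 0.011 kg/kg → 0.011 × 31800 / 9.8 = 35.69 mm
Layer 69–53 kPa: Δp = 160 hPa = 16000 Pa, q̄ = 0.0026 kg/kg → 0.0026 × 16000 / 9.8 = 4.24 mm
Layer 53–25 kPa: Δp = 280 hPa = 28000 Pa, q̄ = 0.00209 kg/kg → 0.00209 × 28000 / 9.8 = 5.97 mm
PW = 35.69 + 4.24 + 5.97 = 45.90 ≈ 45.9 mm.
Rainfall = ε × PW = 0.67 × 45.9 = 30.8 mm.

PW ≈ 45.9 mm; rainfall ≈ 30.8 mm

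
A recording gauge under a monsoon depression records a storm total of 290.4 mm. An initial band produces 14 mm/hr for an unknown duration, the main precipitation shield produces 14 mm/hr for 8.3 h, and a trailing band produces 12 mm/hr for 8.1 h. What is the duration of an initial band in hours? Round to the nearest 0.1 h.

Known phases: 14 × 8.3 + 12 × 8.1 = 116.2 + 97.2 = 213.4 mm.
Remaining depth = 290.4 − 213.4 = 77 mm.
Duration = 77 / 14 = 5.5 h.

duration ≈ 5.5 h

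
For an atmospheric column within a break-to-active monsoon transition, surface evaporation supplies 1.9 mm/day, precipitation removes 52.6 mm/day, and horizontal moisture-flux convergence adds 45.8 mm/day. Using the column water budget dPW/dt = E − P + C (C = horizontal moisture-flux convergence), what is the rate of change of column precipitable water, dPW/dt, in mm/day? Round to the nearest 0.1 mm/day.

dPW/dt = E − P + C = 1.9 − 52.6 + (45.8) = -4.9 mm/day.

dPW/dt ≈ -4.9 mm/day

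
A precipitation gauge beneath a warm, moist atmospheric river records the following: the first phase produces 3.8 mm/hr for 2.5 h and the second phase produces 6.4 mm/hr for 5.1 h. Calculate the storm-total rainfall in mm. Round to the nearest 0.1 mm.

total ≈ 42.1 mm

Total = Σ Rᵢ Δtᵢ = 3.8 × 2.5 + 6.4 × 5.1
      = 9.5 + 32.64 = 42.1 mm.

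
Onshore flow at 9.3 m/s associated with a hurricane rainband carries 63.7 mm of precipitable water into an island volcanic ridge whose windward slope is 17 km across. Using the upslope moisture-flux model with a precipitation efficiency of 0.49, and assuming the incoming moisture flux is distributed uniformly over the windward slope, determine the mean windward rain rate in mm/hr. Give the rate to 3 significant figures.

Incoming column moisture flux per unit ridge length: F = V × PW = 9.3 × 63.7 = 592.41 mm·m/s.
Spread over the 17 km slope with efficiency ε = 0.49: R = ε·F/W = 0.49 × 592.41 / 17000 m = 1.708e-02 mm/s.
R = 1.708e-02 × 3600 = 61.5 mm/hr.

R ≈ 61.5 mm/hr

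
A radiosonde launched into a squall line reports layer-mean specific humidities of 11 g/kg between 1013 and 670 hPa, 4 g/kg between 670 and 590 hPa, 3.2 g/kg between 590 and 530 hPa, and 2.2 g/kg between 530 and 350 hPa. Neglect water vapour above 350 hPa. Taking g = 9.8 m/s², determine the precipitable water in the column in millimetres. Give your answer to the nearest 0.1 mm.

Precipitable water is the column-integrated vapour mass per unit area: PW = (1/g) Σ q̄ Δp, with q in kg/kg and Δp in Pa (1 kg/m² of water = 1 mm).
Layer 1013–670 hPa: Δp = 343 hPa = 34300 Pa, q̄ = 0.011 kg/kg → 0.011 × 34300 / 9.8 = 38.50 mm
Layer 670–590 hPa: Δp = 80 hPa = 8000 Pa, q̄ = 0.004 kg/kg → 0.004 × 8000 / 9.8 = 3.27 mm
Layer 590–530 hPa: Δp = 60 hPa = 6000 Pa, q̄ = 0.0032 kg/kg → 0.0032 × 6000 / 9.8 = 1.96 mm
Layer 530–350 hPa: Δp = 180 hPa = 18000 Pa, q̄ = 0.0022 kg/kg → 0.0022 × 18000 / 9.8 = 4.04 mm
PW = 38.50 + 3.27 + 1.96 + 4.04 = 47.77 ≈ 47.8 mm.

PW ≈ 47.8 mm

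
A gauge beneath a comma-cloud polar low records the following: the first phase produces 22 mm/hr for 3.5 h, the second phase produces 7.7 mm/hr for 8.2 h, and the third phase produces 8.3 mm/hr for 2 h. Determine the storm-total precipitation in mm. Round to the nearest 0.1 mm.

Total = Σ Rᵢ Δtᵢ = 22 × 3.5 + 7.7 × 8.2 + 8.3 × 2
      = 77 + 63.14 + 16.6 = 156.7 mm.

total ≈ 156.7 mm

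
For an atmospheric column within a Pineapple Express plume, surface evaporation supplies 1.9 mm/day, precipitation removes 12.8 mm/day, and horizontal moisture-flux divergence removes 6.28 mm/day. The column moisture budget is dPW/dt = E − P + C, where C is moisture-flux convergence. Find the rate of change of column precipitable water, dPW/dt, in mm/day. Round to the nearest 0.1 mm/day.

dPW/dt ≈ -17.2 mm/day

dPW/dt = E − P + C = 1.9 − 12.8 + (-6.28) = -17.2 mm/day.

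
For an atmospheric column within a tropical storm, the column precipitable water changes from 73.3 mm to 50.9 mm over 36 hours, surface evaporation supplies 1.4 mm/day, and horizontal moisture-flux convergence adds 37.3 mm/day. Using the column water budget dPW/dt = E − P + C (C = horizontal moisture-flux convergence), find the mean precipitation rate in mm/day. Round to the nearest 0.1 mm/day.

dPW/dt = (50.9 − 73.3) mm / (36/24 day) = -14.933 mm/day.
P = E + C − dPW/dt = 1.4 + (37.3) − (-14.933) = 53.6 mm/day.

P ≈ 53.6 mm/day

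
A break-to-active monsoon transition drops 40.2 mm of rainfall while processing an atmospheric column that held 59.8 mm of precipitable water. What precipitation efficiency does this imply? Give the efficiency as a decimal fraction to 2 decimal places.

ε = rainfall / PW = 40.2 / 59.8 = 0.67.

ε ≈ 0.67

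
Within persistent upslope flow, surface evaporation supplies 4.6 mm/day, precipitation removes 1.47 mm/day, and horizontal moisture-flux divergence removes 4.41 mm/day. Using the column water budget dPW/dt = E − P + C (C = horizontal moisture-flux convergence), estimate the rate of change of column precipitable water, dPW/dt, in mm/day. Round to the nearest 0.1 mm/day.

dPW/dt ≈ -1.3 mm/day

dPW/dt = E − P + C = 4.6 − 1.47 + (-4.41) = -1.3 mm/day.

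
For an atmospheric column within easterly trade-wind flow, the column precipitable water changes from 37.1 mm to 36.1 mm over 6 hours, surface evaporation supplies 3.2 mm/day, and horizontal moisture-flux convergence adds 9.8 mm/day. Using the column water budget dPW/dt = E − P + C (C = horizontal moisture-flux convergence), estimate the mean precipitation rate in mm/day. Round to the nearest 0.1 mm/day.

dPW/dt = (36.1 − 37.1) mm / (6/24 day) = -4.000 mm/day.
P = E + C − dPW/dt = 3.2 + (9.8) − (-4.000) = 17.0 mm/day.

P ≈ 17.0 mm/day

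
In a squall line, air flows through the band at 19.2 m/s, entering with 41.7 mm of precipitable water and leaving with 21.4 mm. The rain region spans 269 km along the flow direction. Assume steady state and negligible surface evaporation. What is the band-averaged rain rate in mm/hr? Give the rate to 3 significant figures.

R ≈ 5.22 mm/hr

Column moisture flux per unit crosswind length is F = V × PW.
Inflow: F_in = 19.2 × 41.7 = 800.64 mm·m/s
Outflow: F_out = 19.2 × 21.4 = 410.88 mm·m/s
Steady-state rate R = (F_in − F_out)/L = (800.64 − 410.88) / 269000 m = 1.449e-03 mm/s.
R = 1.449e-03 × 3600 = 5.22 mm/hr.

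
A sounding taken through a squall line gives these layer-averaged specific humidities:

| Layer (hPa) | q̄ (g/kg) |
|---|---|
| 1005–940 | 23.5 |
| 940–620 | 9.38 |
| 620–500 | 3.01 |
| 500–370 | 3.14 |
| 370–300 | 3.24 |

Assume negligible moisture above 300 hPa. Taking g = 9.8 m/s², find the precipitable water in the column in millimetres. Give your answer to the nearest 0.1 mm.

PW ≈ 56.4 mm

Precipitable water is the column-integrated vapour mass per unit area: PW = (1/g) Σ q̄ Δp, with q in kg/kg and Δp in Pa (1 kg/m² of water = 1 mm).
Layer 1005–940 hPa: Δp = 65 hPa = 6500 Pa, q̄ = 0.0235 kg/kg → 0.0235 × 6500 / 9.8 = 15.59 mm
Layer 940–620 hPa: Δp = 320 hPa = 32000 Pa, q̄ = 0.00938 kg/kg → 0.00938 × 32000 / 9.8 = 30.63 mm
Layer 620–500 hPa: Δp = 120 hPa = 12000 Pa, q̄ = 0.00301 kg/kg → 0.00301 × 12000 / 9.8 = 3.69 mm
Layer 500–370 hPa: Δp = 130 hPa = 13000 Pa, q̄ = 0.00314 kg/kg → 0.00314 × 13000 / 9.8 = 4.17 mm
Layer 370–300 hPa: Δp = 70 hPa = 7000 Pa, q̄ = 0.00324 kg/kg → 0.00324 × 7000 / 9.8 = 2.31 mm
PW = 15.59 + 30.63 + 3.69 + 4.17 + 2.31 = 56.39 ≈ 56.4 mm.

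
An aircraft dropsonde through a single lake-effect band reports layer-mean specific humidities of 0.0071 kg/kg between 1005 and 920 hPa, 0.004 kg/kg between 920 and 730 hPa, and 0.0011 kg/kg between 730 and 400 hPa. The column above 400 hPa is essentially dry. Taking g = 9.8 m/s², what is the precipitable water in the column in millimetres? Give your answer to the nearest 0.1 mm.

PW ≈ 17.6 mm

Precipitable water is the column-integrated vapour mass per unit area: PW = (1/g) Σ q̄ Δp, with q in kg/kg and Δp in Pa (1 kg/m² of water = 1 mm).
Layer 1005–920 hPa: Δp = 85 hPa = 8500 Pa, q̄ = 0.0071 kg/kg → 0.0071 × 8500 / 9.8 = 6.16 mm
Layer 920–730 hPa: Δp = 190 hPa = 19000 Pa, q̄ = 0.004 kg/kg → 0.004 × 19000 / 9.8 = 7.76 mm
Layer 730–400 hPa: Δp = 330 hPa = 33000 Pa, q̄ = 0.0011 kg/kg → 0.0011 × 33000 / 9.8 = 3.70 mm
PW = 6.16 + 7.76 + 3.70 = 17.62 ≈ 17.6 mm.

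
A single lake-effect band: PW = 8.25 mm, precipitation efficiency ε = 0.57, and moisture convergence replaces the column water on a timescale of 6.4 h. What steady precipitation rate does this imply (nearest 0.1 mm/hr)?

Each overturning extracts ε × PW = 0.57 × 8.25 = 4.7025 mm.
Rate = ε·PW / τ = 4.7025 / 6.4 h = 0.7 mm/hr.

R ≈ 0.7 mm/hr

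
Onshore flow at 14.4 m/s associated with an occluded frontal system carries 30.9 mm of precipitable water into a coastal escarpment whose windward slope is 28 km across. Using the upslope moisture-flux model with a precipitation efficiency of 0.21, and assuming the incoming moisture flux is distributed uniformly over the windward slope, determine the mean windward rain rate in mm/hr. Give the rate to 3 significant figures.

Incoming column moisture flux per unit ridge length: F = V × PW = 14.4 × 30.9 = 444.96 mm·m/s.
Spread over the 28 km slope with efficiency ε = 0.21: R = ε·F/W = 0.21 × 444.96 / 28000 m = 3.337e-03 mm/s.
R = 3.337e-03 × 3600 = 12.0 mm/hr.

R ≈ 12.0 mm/hr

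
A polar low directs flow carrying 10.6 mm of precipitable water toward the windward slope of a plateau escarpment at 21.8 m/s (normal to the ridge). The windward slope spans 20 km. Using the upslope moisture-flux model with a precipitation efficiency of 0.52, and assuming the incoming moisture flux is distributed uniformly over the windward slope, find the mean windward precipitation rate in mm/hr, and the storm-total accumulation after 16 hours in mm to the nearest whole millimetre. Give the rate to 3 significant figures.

Incoming column moisture flux per unit ridge length: F = V × PW = 21.8 × 10.6 = 231.08 mm·m/s.
Spread over the 20 km slope with efficiency ε = 0.52: R = ε·F/W = 0.52 × 231.08 / 20000 m = 6.008e-03 mm/s.
R = 6.008e-03 × 3600 = 21.6 mm/hr.
Over 16 h: total = 21.6 × 16 = 345.6 ≈ 346 mm.

R ≈ 21.6 mm/hr; total ≈ 346 mm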